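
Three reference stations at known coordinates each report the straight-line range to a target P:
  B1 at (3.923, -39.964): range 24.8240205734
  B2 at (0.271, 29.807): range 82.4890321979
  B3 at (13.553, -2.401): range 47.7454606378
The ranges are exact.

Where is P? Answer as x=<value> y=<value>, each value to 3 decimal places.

eq1: (x − 3.923)² + (y + 39.964)² = 24.8240205734²
eq2: (x − 0.271)² + (y − 29.807)² = 82.4890321979²
eq3: (x − 13.553)² + (y + 2.401)² = 47.7454606378²
eq2−eq3, eq2−eq1 (x²,y² cancel):
  26.564·x − 64.416·y = 3825.729341
  7.304·x − 139.542·y = 6912.188971
det = 26.564·-139.542 − -64.416·7.304 = -3236.299224
x = (3825.729341·-139.542 − -64.416·6912.188971) / -3236.299224 = 27.375206
y = (26.564·6912.188971 − 3825.729341·7.304) / -3236.299224 = -48.101937

x=27.375 y=-48.102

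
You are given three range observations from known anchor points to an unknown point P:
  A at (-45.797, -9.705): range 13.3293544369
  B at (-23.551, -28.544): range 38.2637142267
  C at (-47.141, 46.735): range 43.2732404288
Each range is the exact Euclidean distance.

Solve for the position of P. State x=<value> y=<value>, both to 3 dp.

eq1: (x + 45.797)² + (y + 9.705)² = 13.3293544369²
eq2: (x + 23.551)² + (y + 28.544)² = 38.2637142267²
eq3: (x + 47.141)² + (y − 46.735)² = 43.2732404288²
eq3−eq1, eq3−eq2 (x²,y² cancel):
  2.688·x − 112.880·y = -519.980224
  47.180·x − 150.558·y = -2628.563058
det = 2.688·-150.558 − -112.880·47.180 = 4920.978496
x = (-519.980224·-150.558 − -112.880·-2628.563058) / 4920.978496 = -44.386501
y = (2.688·-2628.563058 − -519.980224·47.180) / 4920.978496 = 3.549516

x=-44.387 y=3.550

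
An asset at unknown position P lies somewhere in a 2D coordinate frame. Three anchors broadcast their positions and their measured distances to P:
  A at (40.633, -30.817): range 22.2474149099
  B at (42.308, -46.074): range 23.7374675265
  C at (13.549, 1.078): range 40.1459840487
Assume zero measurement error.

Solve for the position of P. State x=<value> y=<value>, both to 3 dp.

x=19.784 y=-38.581

eq1: (x − 40.633)² + (y + 30.817)² = 22.2474149099²
eq2: (x − 42.308)² + (y + 46.074)² = 23.7374675265²
eq3: (x − 13.549)² + (y − 1.078)² = 40.1459840487²
eq3−eq1, eq3−eq2 (x²,y² cancel):
  54.168·x − 63.790·y = 3532.743258
  57.518·x − 94.304·y = 4776.275526
det = 54.168·-94.304 − -63.790·57.518 = -1439.185852
x = (3532.743258·-94.304 − -63.790·4776.275526) / -1439.185852 = 19.784244
y = (54.168·4776.275526 − 3532.743258·57.518) / -1439.185852 = -38.580817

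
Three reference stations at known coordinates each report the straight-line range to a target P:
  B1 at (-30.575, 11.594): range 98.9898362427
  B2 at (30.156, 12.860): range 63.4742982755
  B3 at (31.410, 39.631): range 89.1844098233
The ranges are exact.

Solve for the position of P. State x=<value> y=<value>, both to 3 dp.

x=48.548 y=-47.891

eq1: (x + 30.575)² + (y − 11.594)² = 98.9898362427²
eq2: (x − 30.156)² + (y − 12.860)² = 63.4742982755²
eq3: (x − 31.410)² + (y − 39.631)² = 89.1844098233²
eq1−eq3, eq1−eq2 (x²,y² cancel):
  123.970·x + 56.074·y = 3333.081524
  121.462·x + 2.532·y = 5775.513613
det = 123.970·2.532 − 56.074·121.462 = -6496.968148
x = (3333.081524·2.532 − 56.074·5775.513613) / -6496.968148 = 48.548304
y = (123.970·5775.513613 − 3333.081524·121.462) / -6496.968148 = -47.891211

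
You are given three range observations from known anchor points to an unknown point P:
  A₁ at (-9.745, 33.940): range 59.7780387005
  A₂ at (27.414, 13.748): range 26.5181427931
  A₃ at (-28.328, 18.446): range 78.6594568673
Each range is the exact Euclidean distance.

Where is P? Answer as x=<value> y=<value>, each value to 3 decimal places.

eq1: (x + 9.745)² + (y − 33.940)² = 59.7780387005²
eq2: (x − 27.414)² + (y − 13.748)² = 26.5181427931²
eq3: (x + 28.328)² + (y − 18.446)² = 78.6594568673²
eq1−eq3, eq1−eq2 (x²,y² cancel):
  -37.166·x − 30.988·y = -2718.054369
  74.318·x − 40.384·y = 2563.848289
det = -37.166·-40.384 − -30.988·74.318 = 3803.877928
x = (-2718.054369·-40.384 − -30.988·2563.848289) / 3803.877928 = 49.742511
y = (-37.166·2563.848289 − -2718.054369·74.318) / 3803.877928 = 28.053576

x=49.743 y=28.054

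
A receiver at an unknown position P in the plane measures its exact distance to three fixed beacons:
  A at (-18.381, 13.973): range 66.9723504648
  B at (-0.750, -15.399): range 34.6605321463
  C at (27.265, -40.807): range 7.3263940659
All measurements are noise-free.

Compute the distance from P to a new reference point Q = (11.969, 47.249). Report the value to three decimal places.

eq1: (x + 18.381)² + (y − 13.973)² = 66.9723504648²
eq2: (x + 0.750)² + (y + 15.399)² = 34.6605321463²
eq3: (x − 27.265)² + (y + 40.807)² = 7.3263940659²
eq1−eq3, eq1−eq2 (x²,y² cancel):
  91.292·x − 109.560·y = 6307.105261
  35.262·x − 58.744·y = 2988.529049
det = 91.292·-58.744 − -109.560·35.262 = -1499.552528
x = (6307.105261·-58.744 − -109.560·2988.529049) / -1499.552528 = 28.729470
y = (91.292·2988.529049 − 6307.105261·35.262) / -1499.552528 = -33.628464
|P − Q| = √((28.729470 − 11.969)² + (-33.628464 − 47.249)²) = 82.595869

82.596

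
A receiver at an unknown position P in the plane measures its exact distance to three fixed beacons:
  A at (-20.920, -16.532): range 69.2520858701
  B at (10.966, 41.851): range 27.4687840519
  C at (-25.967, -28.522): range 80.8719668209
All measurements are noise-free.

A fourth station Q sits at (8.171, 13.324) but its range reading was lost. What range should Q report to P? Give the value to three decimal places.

eq1: (x + 20.920)² + (y + 16.532)² = 69.2520858701²
eq2: (x − 10.966)² + (y − 41.851)² = 27.4687840519²
eq3: (x + 25.967)² + (y + 28.522)² = 80.8719668209²
eq3−eq1, eq3−eq2 (x²,y² cancel):
  10.094·x + 23.980·y = 967.587471
  73.866·x + 140.746·y = 6169.710704
det = 10.094·140.746 − 23.980·73.866 = -350.616556
x = (967.587471·140.746 − 23.980·6169.710704) / -350.616556 = 33.556877
y = (10.094·6169.710704 − 967.587471·73.866) / -350.616556 = 26.224535
|P − Q| = √((33.556877 − 8.171)² + (26.224535 − 13.324)²) = 28.475718

28.476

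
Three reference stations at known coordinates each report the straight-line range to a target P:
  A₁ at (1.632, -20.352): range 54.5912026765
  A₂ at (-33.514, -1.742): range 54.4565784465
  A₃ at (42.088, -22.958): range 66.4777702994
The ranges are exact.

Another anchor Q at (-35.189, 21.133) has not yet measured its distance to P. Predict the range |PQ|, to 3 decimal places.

eq1: (x − 1.632)² + (y + 20.352)² = 54.5912026765²
eq2: (x + 33.514)² + (y + 1.742)² = 54.4565784465²
eq3: (x − 42.088)² + (y + 22.958)² = 66.4777702994²
eq1−eq2, eq1−eq3 (x²,y² cancel):
  -70.292·x + 37.220·y = 724.035906
  80.912·x − 5.212·y = 442.507646
det = -70.292·-5.212 − 37.220·80.912 = -2645.182736
x = (724.035906·-5.212 − 37.220·442.507646) / -2645.182736 = 7.653086
y = (-70.292·442.507646 − 724.035906·80.912) / -2645.182736 = 33.906142
|P − Q| = √((7.653086 − -35.189)² + (33.906142 − 21.133)²) = 44.705676

44.706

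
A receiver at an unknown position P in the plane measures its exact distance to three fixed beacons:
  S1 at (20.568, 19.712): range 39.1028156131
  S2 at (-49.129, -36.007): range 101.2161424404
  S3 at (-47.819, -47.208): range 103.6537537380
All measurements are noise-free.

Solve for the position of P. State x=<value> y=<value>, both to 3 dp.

eq1: (x − 20.568)² + (y − 19.712)² = 39.1028156131²
eq2: (x + 49.129)² + (y + 36.007)² = 101.2161424404²
eq3: (x + 47.819)² + (y + 47.208)² = 103.6537537380²
eq3−eq2, eq3−eq1 (x²,y² cancel):
  -2.620·x + 22.402·y = -305.696162
  136.774·x + 133.840·y = 5511.424018
det = -2.620·133.840 − 22.402·136.774 = -3414.671948
x = (-305.696162·133.840 − 22.402·5511.424018) / -3414.671948 = 48.139703
y = (-2.620·5511.424018 − -305.696162·136.774) / -3414.671948 = -8.015808

x=48.140 y=-8.016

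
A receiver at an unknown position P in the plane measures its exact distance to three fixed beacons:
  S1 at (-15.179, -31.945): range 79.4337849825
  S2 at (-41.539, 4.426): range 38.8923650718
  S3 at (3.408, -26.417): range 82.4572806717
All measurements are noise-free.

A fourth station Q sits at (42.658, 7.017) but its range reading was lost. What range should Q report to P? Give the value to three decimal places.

90.834

eq1: (x + 15.179)² + (y + 31.945)² = 79.4337849825²
eq2: (x + 41.539)² + (y − 4.426)² = 38.8923650718²
eq3: (x − 3.408)² + (y + 26.417)² = 82.4572806717²
eq2−eq3, eq2−eq1 (x²,y² cancel):
  89.894·x − 61.686·y = -6322.192719
  52.720·x − 72.742·y = -5291.303067
det = 89.894·-72.742 − -61.686·52.720 = -3286.983428
x = (-6322.192719·-72.742 − -61.686·-5291.303067) / -3286.983428 = -40.611590
y = (89.894·-5291.303067 − -6322.192719·52.720) / -3286.983428 = 43.307306
|P − Q| = √((-40.611590 − 42.658)² + (43.307306 − 7.017)²) = 90.833974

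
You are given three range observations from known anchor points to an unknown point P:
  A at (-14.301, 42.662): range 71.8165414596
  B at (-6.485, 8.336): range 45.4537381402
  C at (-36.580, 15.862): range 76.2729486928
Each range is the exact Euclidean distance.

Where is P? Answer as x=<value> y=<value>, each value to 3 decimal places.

x=35.498 y=-9.084

eq1: (x + 14.301)² + (y − 42.662)² = 71.8165414596²
eq2: (x + 6.485)² + (y − 8.336)² = 45.4537381402²
eq3: (x + 36.580)² + (y − 15.862)² = 76.2729486928²
eq2−eq1, eq2−eq3 (x²,y² cancel):
  -15.632·x + 68.652·y = -1178.552592
  -60.190·x + 15.052·y = -2273.365068
det = -15.632·15.052 − 68.652·-60.190 = 3896.871016
x = (-1178.552592·15.052 − 68.652·-2273.365068) / 3896.871016 = 35.498092
y = (-15.632·-2273.365068 − -1178.552592·-60.190) / 3896.871016 = -9.084170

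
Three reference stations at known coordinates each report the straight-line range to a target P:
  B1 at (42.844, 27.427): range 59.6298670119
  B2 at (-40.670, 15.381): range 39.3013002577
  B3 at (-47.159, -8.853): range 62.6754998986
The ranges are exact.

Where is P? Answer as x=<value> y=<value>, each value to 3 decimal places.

x=-14.286 y=44.510

eq1: (x − 42.844)² + (y − 27.427)² = 59.6298670119²
eq2: (x + 40.670)² + (y − 15.381)² = 39.3013002577²
eq3: (x + 47.159)² + (y + 8.853)² = 62.6754998986²
eq2−eq1, eq2−eq3 (x²,y² cancel):
  167.028·x + 24.092·y = -1313.904234
  -12.978·x − 48.468·y = -1971.903257
det = 167.028·-48.468 − 24.092·-12.978 = -7782.847128
x = (-1313.904234·-48.468 − 24.092·-1971.903257) / -7782.847128 = -14.286469
y = (167.028·-1971.903257 − -1313.904234·-12.978) / -7782.847128 = 44.510049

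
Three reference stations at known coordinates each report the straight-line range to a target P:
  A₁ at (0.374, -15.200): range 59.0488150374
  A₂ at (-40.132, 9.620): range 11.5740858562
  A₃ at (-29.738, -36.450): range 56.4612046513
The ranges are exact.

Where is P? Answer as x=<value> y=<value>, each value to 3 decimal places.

x=-49.477 y=16.448

eq1: (x − 0.374)² + (y + 15.200)² = 59.0488150374²
eq2: (x + 40.132)² + (y − 9.620)² = 11.5740858562²
eq3: (x + 29.738)² + (y + 36.450)² = 56.4612046513²
eq3−eq2, eq3−eq1 (x²,y² cancel):
  -20.788·x + 92.140·y = 2544.078847
  60.224·x + 42.500·y = -2280.666195
det = -20.788·42.500 − 92.140·60.224 = -6432.529360
x = (2544.078847·42.500 − 92.140·-2280.666195) / -6432.529360 = -49.477261
y = (-20.788·-2280.666195 − 2544.078847·60.224) / -6432.529360 = 16.448291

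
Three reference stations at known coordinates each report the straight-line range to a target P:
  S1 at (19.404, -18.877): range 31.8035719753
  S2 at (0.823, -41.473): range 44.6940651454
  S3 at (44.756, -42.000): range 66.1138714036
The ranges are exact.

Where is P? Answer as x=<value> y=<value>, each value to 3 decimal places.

eq1: (x − 19.404)² + (y + 18.877)² = 31.8035719753²
eq2: (x − 0.823)² + (y + 41.473)² = 44.6940651454²
eq3: (x − 44.756)² + (y + 42.000)² = 66.1138714036²
eq2−eq1, eq2−eq3 (x²,y² cancel):
  37.162·x + 45.192·y = -1.738444
  87.866·x − 1.054·y = -327.072055
det = 37.162·-1.054 − 45.192·87.866 = -4010.009020
x = (-1.738444·-1.054 − 45.192·-327.072055) / -4010.009020 = -3.686494
y = (37.162·-327.072055 − -1.738444·87.866) / -4010.009020 = 2.992986

x=-3.686 y=2.993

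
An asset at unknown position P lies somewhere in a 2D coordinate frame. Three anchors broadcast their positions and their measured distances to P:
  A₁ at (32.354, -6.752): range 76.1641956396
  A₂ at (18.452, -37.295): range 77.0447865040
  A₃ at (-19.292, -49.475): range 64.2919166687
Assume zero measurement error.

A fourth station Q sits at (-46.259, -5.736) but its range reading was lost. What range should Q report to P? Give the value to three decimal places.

eq1: (x − 32.354)² + (y + 6.752)² = 76.1641956396²
eq2: (x − 18.452)² + (y + 37.295)² = 77.0447865040²
eq3: (x + 19.292)² + (y + 49.475)² = 64.2919166687²
eq3−eq2, eq3−eq1 (x²,y² cancel):
  75.488·x + 24.360·y = -2891.012139
  103.292·x + 85.446·y = -3395.120218
det = 75.488·85.446 − 24.360·103.292 = 3933.954528
x = (-2891.012139·85.446 − 24.360·-3395.120218) / 3933.954528 = -41.769749
y = (75.488·-3395.120218 − -2891.012139·103.292) / 3933.954528 = 10.759553
|P − Q| = √((-41.769749 − -46.259)² + (10.759553 − -5.736)²) = 17.095515

17.096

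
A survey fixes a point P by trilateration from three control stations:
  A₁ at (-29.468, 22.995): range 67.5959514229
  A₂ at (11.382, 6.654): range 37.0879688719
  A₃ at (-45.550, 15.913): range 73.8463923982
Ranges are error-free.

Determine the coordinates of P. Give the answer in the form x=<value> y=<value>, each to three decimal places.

eq1: (x + 29.468)² + (y − 22.995)² = 67.5959514229²
eq2: (x − 11.382)² + (y − 6.654)² = 37.0879688719²
eq3: (x + 45.550)² + (y − 15.913)² = 73.8463923982²
eq3−eq2, eq3−eq1 (x²,y² cancel):
  113.864·x − 18.518·y = 1923.571806
  32.164·x + 14.164·y = -46.815999
det = 113.864·14.164 − -18.518·32.164 = 2208.382648
x = (1923.571806·14.164 − -18.518·-46.815999) / 2208.382648 = 11.944729
y = (113.864·-46.815999 − 1923.571806·32.164) / 2208.382648 = -30.429700

x=11.945 y=-30.430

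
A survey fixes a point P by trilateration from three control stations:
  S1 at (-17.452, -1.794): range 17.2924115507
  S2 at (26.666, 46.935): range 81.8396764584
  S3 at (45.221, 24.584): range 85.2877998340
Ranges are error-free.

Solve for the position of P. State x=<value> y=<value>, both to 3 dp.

x=-33.261 y=-8.800

eq1: (x + 17.452)² + (y + 1.794)² = 17.2924115507²
eq2: (x − 26.666)² + (y − 46.935)² = 81.8396764584²
eq3: (x − 45.221)² + (y − 24.584)² = 85.2877998340²
eq1−eq3, eq1−eq2 (x²,y² cancel):
  125.346·x + 52.756·y = -4633.460146
  88.236·x + 97.458·y = -3792.526105
det = 125.346·97.458 − 52.756·88.236 = 7560.992052
x = (-4633.460146·97.458 − 52.756·-3792.526105) / 7560.992052 = -33.261409
y = (125.346·-3792.526105 − -4633.460146·88.236) / 7560.992052 = -8.800431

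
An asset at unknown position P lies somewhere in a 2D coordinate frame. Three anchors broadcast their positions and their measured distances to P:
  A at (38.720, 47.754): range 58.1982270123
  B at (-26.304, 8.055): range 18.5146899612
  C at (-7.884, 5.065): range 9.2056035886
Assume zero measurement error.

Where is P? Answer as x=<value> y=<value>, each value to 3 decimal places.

eq1: (x − 38.720)² + (y − 47.754)² = 58.1982270123²
eq2: (x + 26.304)² + (y − 8.055)² = 18.5146899612²
eq3: (x + 7.884)² + (y − 5.065)² = 9.2056035886²
eq1−eq3, eq1−eq2 (x²,y² cancel):
  -93.208·x − 85.378·y = -389.580745
  -130.048·x − 79.398·y = 21.340408
det = -93.208·-79.398 − -85.378·-130.048 = -3702.709360
x = (-389.580745·-79.398 − -85.378·21.340408) / -3702.709360 = -8.845937
y = (-93.208·21.340408 − -389.580745·-130.048) / -3702.709360 = 14.220207

x=-8.846 y=14.220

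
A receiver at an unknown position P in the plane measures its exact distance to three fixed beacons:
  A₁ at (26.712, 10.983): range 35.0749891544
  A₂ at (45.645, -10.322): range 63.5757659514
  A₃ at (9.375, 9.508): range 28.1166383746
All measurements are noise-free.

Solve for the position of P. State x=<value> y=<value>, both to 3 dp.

x=3.093 y=36.914

eq1: (x − 26.712)² + (y − 10.983)² = 35.0749891544²
eq2: (x − 45.645)² + (y + 10.322)² = 63.5757659514²
eq3: (x − 9.375)² + (y − 9.508)² = 28.1166383746²
eq3−eq1, eq3−eq2 (x²,y² cancel):
  34.674·x + 2.950·y = 216.155033
  72.540·x − 39.660·y = -1239.615643
det = 34.674·-39.660 − 2.950·72.540 = -1589.163840
x = (216.155033·-39.660 − 2.950·-1239.615643) / -1589.163840 = 3.093352
y = (34.674·-1239.615643 − 216.155033·72.540) / -1589.163840 = 36.913953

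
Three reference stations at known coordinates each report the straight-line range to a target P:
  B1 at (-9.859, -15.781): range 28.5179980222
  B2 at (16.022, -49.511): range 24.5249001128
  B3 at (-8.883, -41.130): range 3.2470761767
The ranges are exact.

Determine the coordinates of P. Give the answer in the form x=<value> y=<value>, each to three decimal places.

eq1: (x + 9.859)² + (y + 15.781)² = 28.5179980222²
eq2: (x − 16.022)² + (y + 49.511)² = 24.5249001128²
eq3: (x + 8.883)² + (y + 41.130)² = 3.2470761767²
eq3−eq2, eq3−eq1 (x²,y² cancel):
  49.810·x − 16.762·y = 346.531794
  -1.952·x + 50.698·y = -2227.077454
det = 49.810·50.698 − -16.762·-1.952 = 2492.547956
x = (346.531794·50.698 − -16.762·-2227.077454) / 2492.547956 = -7.928354
y = (49.810·-2227.077454 − 346.531794·-1.952) / 2492.547956 = -44.233571

x=-7.928 y=-44.234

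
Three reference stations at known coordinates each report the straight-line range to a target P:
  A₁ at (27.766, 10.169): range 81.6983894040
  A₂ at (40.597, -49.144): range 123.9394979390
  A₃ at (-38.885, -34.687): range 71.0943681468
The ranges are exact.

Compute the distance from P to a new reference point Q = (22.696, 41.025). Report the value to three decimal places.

72.792

eq1: (x − 27.766)² + (y − 10.169)² = 81.6983894040²
eq2: (x − 40.597)² + (y + 49.144)² = 123.9394979390²
eq3: (x + 38.885)² + (y + 34.687)² = 71.0943681468²
eq1−eq3, eq1−eq2 (x²,y² cancel):
  -133.302·x − 89.712·y = 3461.089526
  25.662·x − 118.626·y = -5497.482490
det = -133.302·-118.626 − -89.712·25.662 = 18115.272396
x = (3461.089526·-118.626 − -89.712·-5497.482490) / 18115.272396 = -49.889692
y = (-133.302·-5497.482490 − 3461.089526·25.662) / 18115.272396 = 35.550497
|P − Q| = √((-49.889692 − 22.696)² + (35.550497 − 41.025)²) = 72.791846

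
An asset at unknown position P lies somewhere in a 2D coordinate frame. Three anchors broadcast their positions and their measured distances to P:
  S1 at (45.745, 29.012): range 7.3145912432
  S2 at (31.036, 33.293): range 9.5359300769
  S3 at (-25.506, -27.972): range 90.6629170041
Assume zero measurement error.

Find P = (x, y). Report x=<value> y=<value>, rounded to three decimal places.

x=40.534 y=34.145

eq1: (x − 45.745)² + (y − 29.012)² = 7.3145912432²
eq2: (x − 31.036)² + (y − 33.293)² = 9.5359300769²
eq3: (x + 25.506)² + (y + 27.972)² = 90.6629170041²
eq3−eq2, eq3−eq1 (x²,y² cancel):
  113.084·x + 122.530·y = 8767.498882
  142.502·x + 113.968·y = 9667.573624
det = 113.084·113.968 − 122.530·142.502 = -4572.812748
x = (8767.498882·113.968 − 122.530·9667.573624) / -4572.812748 = 40.533801
y = (113.084·9667.573624 − 8767.498882·142.502) / -4572.812748 = 34.144899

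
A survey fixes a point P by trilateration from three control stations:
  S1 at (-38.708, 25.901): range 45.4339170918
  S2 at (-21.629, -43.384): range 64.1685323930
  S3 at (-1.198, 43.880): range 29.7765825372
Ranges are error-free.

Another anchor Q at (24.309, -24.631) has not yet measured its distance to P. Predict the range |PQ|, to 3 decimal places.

43.780

eq1: (x + 38.708)² + (y − 25.901)² = 45.4339170918²
eq2: (x + 21.629)² + (y + 43.384)² = 64.1685323930²
eq3: (x + 1.198)² + (y − 43.880)² = 29.7765825372²
eq3−eq2, eq3−eq1 (x²,y² cancel):
  -40.862·x − 174.528·y = -2807.860189
  -75.020·x − 35.958·y = -935.314494
det = -40.862·-35.958 − -174.528·-75.020 = -11623.774764
x = (-2807.860189·-35.958 − -174.528·-935.314494) / -11623.774764 = 5.357428
y = (-40.862·-935.314494 − -2807.860189·-75.020) / -11623.774764 = 14.833981
|P − Q| = √((5.357428 − 24.309)² + (14.833981 − -24.631)²) = 43.779525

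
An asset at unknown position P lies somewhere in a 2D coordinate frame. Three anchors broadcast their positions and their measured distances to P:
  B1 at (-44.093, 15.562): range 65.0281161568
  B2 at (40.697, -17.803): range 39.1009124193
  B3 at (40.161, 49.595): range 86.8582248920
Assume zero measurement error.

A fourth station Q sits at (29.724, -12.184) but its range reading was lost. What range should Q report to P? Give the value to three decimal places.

eq1: (x + 44.093)² + (y − 15.562)² = 65.0281161568²
eq2: (x − 40.697)² + (y + 17.803)² = 39.1009124193²
eq3: (x − 40.161)² + (y − 49.595)² = 86.8582248920²
eq3−eq2, eq3−eq1 (x²,y² cancel):
  1.072·x − 134.796·y = 3916.092551
  -168.508·x − 68.066·y = 1429.493887
det = 1.072·-68.066 − -134.796·-168.508 = -22787.171120
x = (3916.092551·-68.066 − -134.796·1429.493887) / -22787.171120 = 3.241416
y = (1.072·1429.493887 − 3916.092551·-168.508) / -22787.171120 = -29.026216
|P − Q| = √((3.241416 − 29.724)² + (-29.026216 − -12.184)²) = 31.384510

31.385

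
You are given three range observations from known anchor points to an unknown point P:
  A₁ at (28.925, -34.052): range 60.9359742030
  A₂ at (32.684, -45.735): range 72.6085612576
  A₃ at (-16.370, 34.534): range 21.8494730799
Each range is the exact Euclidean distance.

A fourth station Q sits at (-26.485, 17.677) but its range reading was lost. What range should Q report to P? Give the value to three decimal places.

eq1: (x − 28.925)² + (y + 34.052)² = 60.9359742030²
eq2: (x − 32.684)² + (y + 45.735)² = 72.6085612576²
eq3: (x + 16.370)² + (y − 34.534)² = 21.8494730799²
eq1−eq3, eq1−eq2 (x²,y² cancel):
  -90.590·x + 137.172·y = 2700.173205
  7.518·x − 23.366·y = -395.070464
det = -90.590·-23.366 − 137.172·7.518 = 1085.466844
x = (2700.173205·-23.366 − 137.172·-395.070464) / 1085.466844 = -8.198907
y = (-90.590·-395.070464 − 2700.173205·7.518) / 1085.466844 = 14.269926
|P − Q| = √((-8.198907 − -26.485)² + (14.269926 − 17.677)²) = 18.600789

18.601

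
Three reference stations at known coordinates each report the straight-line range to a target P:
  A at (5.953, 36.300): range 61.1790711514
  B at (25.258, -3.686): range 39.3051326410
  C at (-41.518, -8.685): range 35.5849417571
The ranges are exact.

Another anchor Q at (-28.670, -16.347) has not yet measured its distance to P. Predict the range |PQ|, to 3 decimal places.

eq1: (x − 5.953)² + (y − 36.300)² = 61.1790711514²
eq2: (x − 25.258)² + (y + 3.686)² = 39.3051326410²
eq3: (x + 41.518)² + (y + 8.685)² = 35.5849417571²
eq2−eq3, eq2−eq1 (x²,y² cancel):
  -133.552·x − 9.998·y = 1426.225761
  -38.610·x + 79.972·y = -1496.410246
det = -133.552·79.972 − -9.998·-38.610 = -11066.443324
x = (1426.225761·79.972 − -9.998·-1496.410246) / -11066.443324 = -8.954730
y = (-133.552·-1496.410246 − 1426.225761·-38.610) / -11066.443324 = -23.034967
|P − Q| = √((-8.954730 − -28.670)² + (-23.034967 − -16.347)²) = 20.818760

20.819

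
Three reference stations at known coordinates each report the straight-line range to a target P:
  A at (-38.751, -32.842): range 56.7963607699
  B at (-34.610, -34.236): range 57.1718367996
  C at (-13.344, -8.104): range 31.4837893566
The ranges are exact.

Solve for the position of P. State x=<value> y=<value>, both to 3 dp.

x=-23.222 y=21.790

eq1: (x + 38.751)² + (y + 32.842)² = 56.7963607699²
eq2: (x + 34.610)² + (y + 34.236)² = 57.1718367996²
eq3: (x + 13.344)² + (y + 8.104)² = 31.4837893566²
eq3−eq2, eq3−eq1 (x²,y² cancel):
  -42.532·x − 52.264·y = -151.171287
  -50.814·x − 49.476·y = 101.902209
det = -42.532·-49.476 − -52.264·-50.814 = -551.429664
x = (-151.171287·-49.476 − -52.264·101.902209) / -551.429664 = -23.221761
y = (-42.532·101.902209 − -151.171287·-50.814) / -551.429664 = 21.790127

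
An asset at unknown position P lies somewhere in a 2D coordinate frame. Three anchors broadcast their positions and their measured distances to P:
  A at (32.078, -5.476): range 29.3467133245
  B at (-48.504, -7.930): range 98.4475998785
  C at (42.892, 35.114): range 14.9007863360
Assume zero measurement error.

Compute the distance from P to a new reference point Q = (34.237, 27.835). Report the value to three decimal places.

eq1: (x − 32.078)² + (y + 5.476)² = 29.3467133245²
eq2: (x + 48.504)² + (y + 7.930)² = 98.4475998785²
eq3: (x − 42.892)² + (y − 35.114)² = 14.9007863360²
eq2−eq1, eq2−eq3 (x²,y² cancel):
  161.164·x + 4.908·y = 7474.162083
  182.792·x + 86.088·y = 10127.090232
det = 161.164·86.088 − 4.908·182.792 = 12977.143296
x = (7474.162083·86.088 − 4.908·10127.090232) / 12977.143296 = 45.752127
y = (161.164·10127.090232 − 7474.162083·182.792) / 12977.143296 = 20.490283
|P − Q| = √((45.752127 − 34.237)² + (20.490283 − 27.835)²) = 13.658075

13.658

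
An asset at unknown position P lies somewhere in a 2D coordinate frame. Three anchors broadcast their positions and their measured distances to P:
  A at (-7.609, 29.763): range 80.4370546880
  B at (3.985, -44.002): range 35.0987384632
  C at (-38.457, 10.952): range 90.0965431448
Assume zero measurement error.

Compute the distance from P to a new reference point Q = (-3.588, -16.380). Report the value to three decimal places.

eq1: (x + 7.609)² + (y − 29.763)² = 80.4370546880²
eq2: (x − 3.985)² + (y + 44.002)² = 35.0987384632²
eq3: (x + 38.457)² + (y − 10.952)² = 90.0965431448²
eq2−eq3, eq2−eq1 (x²,y² cancel):
  -84.884·x + 109.908·y = -7238.634721
  -23.188·x + 147.530·y = -6246.521504
det = -84.884·147.530 − 109.908·-23.188 = -9974.389816
x = (-7238.634721·147.530 − 109.908·-6246.521504) / -9974.389816 = 38.235231
y = (-84.884·-6246.521504 − -7238.634721·-23.188) / -9974.389816 = -36.331071
|P − Q| = √((38.235231 − -3.588)² + (-36.331071 − -16.380)²) = 46.338190

46.338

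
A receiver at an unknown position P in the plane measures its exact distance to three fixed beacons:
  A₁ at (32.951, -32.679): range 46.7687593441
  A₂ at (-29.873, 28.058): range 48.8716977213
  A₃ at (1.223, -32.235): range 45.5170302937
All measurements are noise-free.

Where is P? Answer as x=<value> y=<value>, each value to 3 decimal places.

x=15.873 y=10.860

eq1: (x − 32.951)² + (y + 32.679)² = 46.7687593441²
eq2: (x + 29.873)² + (y − 28.058)² = 48.8716977213²
eq3: (x − 1.223)² + (y + 32.235)² = 45.5170302937²
eq3−eq2, eq3−eq1 (x²,y² cancel):
  -62.192·x + 120.586·y = 322.413748
  63.456·x − 0.888·y = 997.577684
det = -62.192·-0.888 − 120.586·63.456 = -7596.678720
x = (322.413748·-0.888 − 120.586·997.577684) / -7596.678720 = 15.872753
y = (-62.192·997.577684 − 322.413748·63.456) / -7596.678720 = 10.860067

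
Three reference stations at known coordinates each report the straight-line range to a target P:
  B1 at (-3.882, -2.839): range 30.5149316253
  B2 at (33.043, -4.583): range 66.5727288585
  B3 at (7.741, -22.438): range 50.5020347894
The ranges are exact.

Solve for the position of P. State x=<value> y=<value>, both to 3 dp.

eq1: (x + 3.882)² + (y + 2.839)² = 30.5149316253²
eq2: (x − 33.043)² + (y + 4.583)² = 66.5727288585²
eq3: (x − 7.741)² + (y + 22.438)² = 50.5020347894²
eq3−eq2, eq3−eq1 (x²,y² cancel):
  50.604·x + 35.710·y = -1332.015897
  -23.246·x + 39.198·y = 1079.037386
det = 50.604·39.198 − 35.710·-23.246 = 2813.690252
x = (-1332.015897·39.198 − 35.710·1079.037386) / 2813.690252 = -32.251163
y = (50.604·1079.037386 − -1332.015897·-23.246) / 2813.690252 = 8.401624

x=-32.251 y=8.402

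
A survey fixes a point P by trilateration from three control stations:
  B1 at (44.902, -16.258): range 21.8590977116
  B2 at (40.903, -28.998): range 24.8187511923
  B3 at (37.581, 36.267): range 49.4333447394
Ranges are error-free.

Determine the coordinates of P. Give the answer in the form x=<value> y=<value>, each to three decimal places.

eq1: (x − 44.902)² + (y + 16.258)² = 21.8590977116²
eq2: (x − 40.903)² + (y + 28.998)² = 24.8187511923²
eq3: (x − 37.581)² + (y − 36.267)² = 49.4333447394²
eq3−eq1, eq3−eq2 (x²,y² cancel):
  14.642·x − 105.050·y = 1518.720737
  6.644·x − 130.530·y = 1613.997724
det = 14.642·-130.530 − -105.050·6.644 = -1213.268060
x = (1518.720737·-130.530 − -105.050·1613.997724) / -1213.268060 = 23.645357
y = (14.642·1613.997724 − 1518.720737·6.644) / -1213.268060 = -11.161403

x=23.645 y=-11.161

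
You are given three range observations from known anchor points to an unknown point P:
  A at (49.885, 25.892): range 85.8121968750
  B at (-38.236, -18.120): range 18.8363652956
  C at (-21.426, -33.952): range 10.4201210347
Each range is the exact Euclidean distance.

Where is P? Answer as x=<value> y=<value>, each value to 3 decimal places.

eq1: (x − 49.885)² + (y − 25.892)² = 85.8121968750²
eq2: (x + 38.236)² + (y + 18.120)² = 18.8363652956²
eq3: (x + 21.426)² + (y + 33.952)² = 10.4201210347²
eq1−eq2, eq1−eq3 (x²,y² cancel):
  -176.242·x − 88.024·y = 5640.341682
  -142.622·x − 119.688·y = 5708.057101
det = -176.242·-119.688 − -88.024·-142.622 = 8539.893568
x = (5640.341682·-119.688 − -88.024·5708.057101) / 8539.893568 = -20.215146
y = (-176.242·5708.057101 − 5640.341682·-142.622) / 8539.893568 = -23.602471

x=-20.215 y=-23.602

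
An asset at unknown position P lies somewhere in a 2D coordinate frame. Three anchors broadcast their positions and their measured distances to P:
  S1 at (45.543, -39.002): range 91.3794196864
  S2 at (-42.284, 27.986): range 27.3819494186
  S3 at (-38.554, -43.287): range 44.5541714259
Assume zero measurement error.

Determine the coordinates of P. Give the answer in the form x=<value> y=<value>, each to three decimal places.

eq1: (x − 45.543)² + (y + 39.002)² = 91.3794196864²
eq2: (x + 42.284)² + (y − 27.986)² = 27.3819494186²
eq3: (x + 38.554)² + (y + 43.287)² = 44.5541714259²
eq3−eq1, eq3−eq2 (x²,y² cancel):
  168.194·x + 8.570·y = -6129.978583
  -7.460·x + 142.546·y = 446.280604
det = 168.194·142.546 − 8.570·-7.460 = 24039.314124
x = (-6129.978583·142.546 − 8.570·446.280604) / 24039.314124 = -36.508053
y = (168.194·446.280604 − -6129.978583·-7.460) / 24039.314124 = 1.220171

x=-36.508 y=1.220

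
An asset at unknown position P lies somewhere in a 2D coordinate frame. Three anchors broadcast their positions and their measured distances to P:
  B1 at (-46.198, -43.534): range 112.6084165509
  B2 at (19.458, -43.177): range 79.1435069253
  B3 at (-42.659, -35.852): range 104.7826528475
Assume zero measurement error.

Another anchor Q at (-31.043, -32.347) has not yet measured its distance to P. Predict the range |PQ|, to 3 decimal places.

eq1: (x + 46.198)² + (y + 43.534)² = 112.6084165509²
eq2: (x − 19.458)² + (y + 43.177)² = 79.1435069253²
eq3: (x + 42.659)² + (y + 35.852)² = 104.7826528475²
eq1−eq3, eq1−eq2 (x²,y² cancel):
  7.078·x + 15.364·y = 776.942965
  131.312·x + 0.714·y = 4630.363523
det = 7.078·0.714 − 15.364·131.312 = -2012.423876
x = (776.942965·0.714 − 15.364·4630.363523) / -2012.423876 = 35.075199
y = (7.078·4630.363523 − 776.942965·131.312) / -2012.423876 = 34.410356
|P − Q| = √((35.075199 − -31.043)² + (34.410356 − -32.347)²) = 93.958293

93.958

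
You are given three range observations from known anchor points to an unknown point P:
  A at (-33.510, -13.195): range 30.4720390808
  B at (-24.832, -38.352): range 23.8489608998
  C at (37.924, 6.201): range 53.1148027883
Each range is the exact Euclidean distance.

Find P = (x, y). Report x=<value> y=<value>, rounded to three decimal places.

eq1: (x + 33.510)² + (y + 13.195)² = 30.4720390808²
eq2: (x + 24.832)² + (y + 38.352)² = 23.8489608998²
eq3: (x − 37.924)² + (y − 6.201)² = 53.1148027883²
eq1−eq2, eq1−eq3 (x²,y² cancel):
  17.356·x − 50.314·y = 1150.248233
  142.868·x + 38.792·y = -1712.983057
det = 17.356·38.792 − -50.314·142.868 = 7861.534504
x = (1150.248233·38.792 − -50.314·-1712.983057) / 7861.534504 = -5.287339
y = (17.356·-1712.983057 − 1150.248233·142.868) / 7861.534504 = -24.685282

x=-5.287 y=-24.685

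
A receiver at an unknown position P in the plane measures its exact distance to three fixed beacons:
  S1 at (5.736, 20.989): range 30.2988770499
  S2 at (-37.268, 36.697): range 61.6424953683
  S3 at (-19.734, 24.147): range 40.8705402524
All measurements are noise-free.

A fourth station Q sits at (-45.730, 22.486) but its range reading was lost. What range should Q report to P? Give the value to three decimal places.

58.847

eq1: (x − 5.736)² + (y − 20.989)² = 30.2988770499²
eq2: (x + 37.268)² + (y − 36.697)² = 61.6424953683²
eq3: (x + 19.734)² + (y − 24.147)² = 40.8705402524²
eq1−eq2, eq1−eq3 (x²,y² cancel):
  -86.008·x + 31.416·y = -619.641469
  -50.940·x + 6.316·y = -253.310562
det = -86.008·6.316 − 31.416·-50.940 = 1057.104512
x = (-619.641469·6.316 − 31.416·-253.310562) / 1057.104512 = 3.825874
y = (-86.008·-253.310562 − -619.641469·-50.940) / 1057.104512 = -9.249607
|P − Q| = √((3.825874 − -45.730)² + (-9.249607 − 22.486)²) = 58.846695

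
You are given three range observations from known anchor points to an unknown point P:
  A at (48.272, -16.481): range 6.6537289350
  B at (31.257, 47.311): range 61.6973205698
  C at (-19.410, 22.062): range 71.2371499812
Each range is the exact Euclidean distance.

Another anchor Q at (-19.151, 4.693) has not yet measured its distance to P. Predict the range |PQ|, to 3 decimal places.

eq1: (x − 48.272)² + (y + 16.481)² = 6.6537289350²
eq2: (x − 31.257)² + (y − 47.311)² = 61.6973205698²
eq3: (x + 19.410)² + (y − 22.062)² = 71.2371499812²
eq3−eq1, eq3−eq2 (x²,y² cancel):
  135.364·x − 77.086·y = 6768.788830
  101.334·x + 50.498·y = 3620.022998
det = 135.364·50.498 − -77.086·101.334 = 14647.043996
x = (6768.788830·50.498 − -77.086·3620.022998) / 14647.043996 = 42.388307
y = (135.364·3620.022998 − 6768.788830·101.334) / 14647.043996 = -13.373869
|P − Q| = √((42.388307 − -19.151)² + (-13.373869 − 4.693)²) = 64.136558

64.137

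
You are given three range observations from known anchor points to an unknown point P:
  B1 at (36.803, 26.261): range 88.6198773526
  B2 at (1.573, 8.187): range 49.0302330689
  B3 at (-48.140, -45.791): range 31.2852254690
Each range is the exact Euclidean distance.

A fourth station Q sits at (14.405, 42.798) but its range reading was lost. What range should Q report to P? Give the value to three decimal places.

80.575

eq1: (x − 36.803)² + (y − 26.261)² = 88.6198773526²
eq2: (x − 1.573)² + (y − 8.187)² = 49.0302330689²
eq3: (x + 48.140)² + (y + 45.791)² = 31.2852254690²
eq3−eq2, eq3−eq1 (x²,y² cancel):
  99.426·x + 107.956·y = -5769.972405
  169.886·x + 144.104·y = -9244.891680
det = 99.426·144.104 − 107.956·169.886 = -4012.528712
x = (-5769.972405·144.104 − 107.956·-9244.891680) / -4012.528712 = -41.511335
y = (99.426·-9244.891680 − -5769.972405·169.886) / -4012.528712 = -15.216074
|P − Q| = √((-41.511335 − 14.405)² + (-15.216074 − 42.798)²) = 80.574619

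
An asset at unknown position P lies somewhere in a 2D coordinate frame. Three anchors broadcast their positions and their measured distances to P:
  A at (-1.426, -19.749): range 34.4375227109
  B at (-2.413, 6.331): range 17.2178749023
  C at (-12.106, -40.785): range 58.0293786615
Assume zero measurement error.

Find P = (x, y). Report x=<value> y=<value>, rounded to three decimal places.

x=14.173 y=10.953

eq1: (x + 1.426)² + (y + 19.749)² = 34.4375227109²
eq2: (x + 2.413)² + (y − 6.331)² = 17.2178749023²
eq3: (x + 12.106)² + (y + 40.785)² = 58.0293786615²
eq1−eq2, eq1−eq3 (x²,y² cancel):
  -1.974·x + 52.160·y = 543.335407
  -21.360·x − 42.072·y = -763.550833
det = -1.974·-42.072 − 52.160·-21.360 = 1197.187728
x = (543.335407·-42.072 − 52.160·-763.550833) / 1197.187728 = 14.172885
y = (-1.974·-763.550833 − 543.335407·-21.360) / 1197.187728 = 10.953081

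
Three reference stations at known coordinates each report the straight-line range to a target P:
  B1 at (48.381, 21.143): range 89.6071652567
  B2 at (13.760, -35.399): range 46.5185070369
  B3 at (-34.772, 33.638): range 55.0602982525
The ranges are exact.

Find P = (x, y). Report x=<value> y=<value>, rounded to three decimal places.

x=-30.558 y=-21.261

eq1: (x − 48.381)² + (y − 21.143)² = 89.6071652567²
eq2: (x − 13.760)² + (y + 35.399)² = 46.5185070369²
eq3: (x + 34.772)² + (y − 33.638)² = 55.0602982525²
eq2−eq3, eq2−eq1 (x²,y² cancel):
  -97.064·x + 138.074·y = 30.515280
  69.242·x + 113.084·y = -4520.151759
det = -97.064·113.084 − 138.074·69.242 = -20536.905284
x = (30.515280·113.084 − 138.074·-4520.151759) / -20536.905284 = -30.557974
y = (-97.064·-4520.151759 − 30.515280·69.242) / -20536.905284 = -21.260802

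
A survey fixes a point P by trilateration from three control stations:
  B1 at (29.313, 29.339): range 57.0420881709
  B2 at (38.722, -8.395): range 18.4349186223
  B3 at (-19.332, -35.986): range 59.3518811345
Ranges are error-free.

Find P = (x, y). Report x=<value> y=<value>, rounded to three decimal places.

x=39.308 y=-26.821

eq1: (x − 29.313)² + (y − 29.339)² = 57.0420881709²
eq2: (x − 38.722)² + (y + 8.395)² = 18.4349186223²
eq3: (x + 19.332)² + (y + 35.986)² = 59.3518811345²
eq1−eq3, eq1−eq2 (x²,y² cancel):
  -97.290·x − 130.650·y = -320.156441
  18.818·x − 75.468·y = 2763.794017
det = -97.290·-75.468 − -130.650·18.818 = 9800.853420
x = (-320.156441·-75.468 − -130.650·2763.794017) / 9800.853420 = 39.307929
y = (-97.290·2763.794017 − -320.156441·18.818) / 9800.853420 = -26.820605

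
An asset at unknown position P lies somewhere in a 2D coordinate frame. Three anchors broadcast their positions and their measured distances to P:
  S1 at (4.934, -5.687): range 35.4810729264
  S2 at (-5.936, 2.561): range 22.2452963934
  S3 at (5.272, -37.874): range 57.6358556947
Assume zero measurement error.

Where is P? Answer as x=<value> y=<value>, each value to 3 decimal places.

x=-26.925 y=9.930

eq1: (x − 4.934)² + (y + 5.687)² = 35.4810729264²
eq2: (x + 5.936)² + (y − 2.561)² = 22.2452963934²
eq3: (x − 5.272)² + (y + 37.874)² = 57.6358556947²
eq1−eq2, eq1−eq3 (x²,y² cancel):
  -21.740·x + 16.496·y = 749.161816
  0.676·x − 64.374·y = -657.437791
det = -21.740·-64.374 − 16.496·0.676 = 1388.339464
x = (749.161816·-64.374 − 16.496·-657.437791) / 1388.339464 = -26.925295
y = (-21.740·-657.437791 − 749.161816·0.676) / 1388.339464 = 9.930038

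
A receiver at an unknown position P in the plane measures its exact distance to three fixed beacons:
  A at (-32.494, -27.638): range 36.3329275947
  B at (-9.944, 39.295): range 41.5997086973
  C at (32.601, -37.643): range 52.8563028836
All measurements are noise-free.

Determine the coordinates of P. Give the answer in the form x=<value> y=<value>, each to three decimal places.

x=-6.583 y=-2.169

eq1: (x + 32.494)² + (y + 27.638)² = 36.3329275947²
eq2: (x + 9.944)² + (y − 39.295)² = 41.5997086973²
eq3: (x − 32.601)² + (y + 37.643)² = 52.8563028836²
eq2−eq3, eq2−eq1 (x²,y² cancel):
  85.090·x − 153.876·y = -226.412502
  -45.100·x − 133.866·y = 587.193055
det = 85.090·-133.866 − -153.876·-45.100 = -18330.465540
x = (-226.412502·-133.866 − -153.876·587.193055) / -18330.465540 = -6.582694
y = (85.090·587.193055 − -226.412502·-45.100) / -18330.465540 = -2.168688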